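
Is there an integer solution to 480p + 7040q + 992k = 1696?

gcd(7040, 480) = 160  (7040 = 14·480 + 320, 480 = 1·320 + 160, 320 = 2·160).
gcd(160, 992) = 32.
32 divides 1696, so integer solutions exist.

yes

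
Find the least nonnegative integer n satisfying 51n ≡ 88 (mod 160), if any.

gcd(160, 51) = 1  (160 = 3·51 + 7, 51 = 7·7 + 2, 7 = 3·2 + 1, 2 = 2·1).
1 divides 88, so solutions exist.
Back-substituting, 51·(-69) + 160·(22) = 1.
So 51·(-69) ≡ 1 (mod 160); multiply by 88: n ≡ -6072 (mod 160).
Smallest nonnegative: n = -6072 mod 160 = 8.

8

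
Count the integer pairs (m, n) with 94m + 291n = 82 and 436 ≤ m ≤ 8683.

gcd(291, 94) = 1  (291 = 3·94 + 9, 94 = 10·9 + 4, 9 = 2·4 + 1, 4 = 4·1).
Back-substituting, 94·(-65) + 291·(21) = 1.
Scale by 82: particular solution (-5330, 1722); reduce m mod 291: (199, -64).
General solution: m = 199 + 291t, n = -64 - 94t for integer t.
436 ≤ 199 + 291t ≤ 8683 gives t ∈ [1, 29], which is 29 values.

29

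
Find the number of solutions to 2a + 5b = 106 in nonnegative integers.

11

gcd(5, 2) = 1  (5 = 2*2 + 1, 2 = 2*1).
Back-substituting, 2*(-2) + 5*(1) = 1.
Scale by 106: one solution is (-212, 106). Reduce a mod 5: (3, 20).
General: a = 3 + 5t, b = 20 - 2t.
a ≥ 0 ⇒ t ≥ 0; b ≥ 0 ⇒ t ≤ 10. So t ∈ [0, 10]: 11 solutions.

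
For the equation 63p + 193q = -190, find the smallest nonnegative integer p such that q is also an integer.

46

gcd(193, 63) = 1.
1 divides -190, so solutions exist.
By Bézout, 63*(-49) + 193*(16) = 1.
Scale by -190/1 = -190: (p₀, q₀) = (9310, -3040).
General solution: p = 9310 + 193t, q = -3040 - 63t for integer t.
p ≥ 0: smallest is 9310 mod 193 = 46 (at t = -48), with q = -16.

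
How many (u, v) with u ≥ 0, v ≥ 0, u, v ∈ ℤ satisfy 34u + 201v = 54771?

8

gcd(201, 34) = 1.
By Bézout, 34·(-65) + 201·(11) = 1.
One solution: (198, 239).
General: u = 198 + 201t, v = 239 - 34t.
u ≥ 0 ⇒ t ≥ 0; v ≥ 0 ⇒ t ≤ 7. So t ∈ [0, 7]: 8 solutions.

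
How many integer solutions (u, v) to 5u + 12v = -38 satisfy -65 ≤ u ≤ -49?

1

gcd(12, 5) = 1.
By Bézout, 5×(5) + 12×(-2) = 1.
Particular solution: (2, -4).
General solution: u = 2 + 12t, v = -4 - 5t for integer t.
-65 ≤ 2 + 12t ≤ -49 gives t ∈ [-5, -5], which is 1 value.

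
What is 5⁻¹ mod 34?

7

gcd(34, 5) = 1  (34 = 6*5 + 4, 5 = 1*4 + 1, 4 = 4*1).
Back-substituting, 5*(7) + 34*(-1) = 1.
So 5*7 ≡ 1 (mod 34), and 7 mod 34 = 7.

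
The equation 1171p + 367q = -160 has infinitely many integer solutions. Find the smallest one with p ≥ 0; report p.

gcd(1171, 367):
  1171 = 3*367 + 70
  367 = 5*70 + 17
  70 = 4*17 + 2
  17 = 8*2 + 1
  2 = 2*1
so gcd(1171, 367) = 1.
1 divides -160, so solutions exist.
Back-substitute for Bézout coefficients:
  1 = 17 - 8*2
  ... = 1171*(-173) + 367*(552)
Scale by -160/1 = -160: (p₀, q₀) = (27680, -88320).
General solution: p = 27680 + 367t, q = -88320 - 1171t for integer t.
p ≥ 0: smallest is 27680 mod 367 = 155 (at t = -75), with q = -495.

155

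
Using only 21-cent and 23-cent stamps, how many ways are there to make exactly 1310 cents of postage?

3

Need nonnegative integers with 21j + 23k = 1310.
gcd(21, 23) = 1, and 21·(11) + 23·(-10) = 1.
So (j₀, k₀) = (14410, -13100); general j = 14410 + 23t, k = -13100 - 21t.
j ≥ 0 ⇒ t ≥ -626; k ≥ 0 ⇒ t ≤ -624. That's 3 values of t.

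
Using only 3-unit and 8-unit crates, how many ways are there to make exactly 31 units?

1

Need nonnegative integers with 3j + 8k = 31.
gcd(3, 8) = 1, and 3·(3) + 8·(-1) = 1.
So (j₀, k₀) = (93, -31); general j = 93 + 8t, k = -31 - 3t.
j ≥ 0 ⇒ t ≥ -11; k ≥ 0 ⇒ t ≤ -11. That's 1 value of t.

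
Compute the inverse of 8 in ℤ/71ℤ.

9

gcd(71, 8) = 1  (71 = 8·8 + 7, 8 = 1·7 + 1, 7 = 7·1).
Back-substituting, 8·(9) + 71·(-1) = 1.
So 8·9 ≡ 1 (mod 71), and 9 mod 71 = 9.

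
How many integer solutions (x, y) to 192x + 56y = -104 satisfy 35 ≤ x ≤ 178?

20

gcd(192, 56) = 8  (192 = 3*56 + 24, 56 = 2*24 + 8, 24 = 3*8).
Back-substituting, 192*(-2) + 56*(7) = 8.
Scale by -13: particular solution (26, -91); reduce x mod 7: (5, -19).
General solution: x = 5 + 7t, y = -19 - 24t for integer t.
35 ≤ 5 + 7t ≤ 178 gives t ∈ [5, 24], which is 20 values.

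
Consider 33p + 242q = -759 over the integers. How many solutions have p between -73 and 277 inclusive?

16

gcd(242, 33):
  242 = 7×33 + 11
  33 = 3×11
so gcd(242, 33) = 11.
Back-substitute for Bézout coefficients:
  11 = 242 - 7×33
  ... = 33×(-7) + 242×(1)
Scale by -69: particular solution (483, -69); reduce p mod 22: (21, -6).
General solution: p = 21 + 22t, q = -6 - 3t for integer t.
-73 ≤ 21 + 22t ≤ 277 gives t ∈ [-4, 11], which is 16 values.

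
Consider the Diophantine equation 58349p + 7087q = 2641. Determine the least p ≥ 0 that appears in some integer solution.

gcd(58349, 7087) = 19  (58349 = 8*7087 + 1653, 7087 = 4*1653 + 475, 1653 = 3*475 + 228, 475 = 2*228 + 19, 228 = 12*19).
19 divides 2641, so solutions exist.
Back-substituting, 58349*(-30) + 7087*(247) = 19.
Scale by 2641/19 = 139: (p₀, q₀) = (-4170, 34333).
General solution: p = -4170 + 373t, q = 34333 - 3071t for integer t.
p ≥ 0: smallest is -4170 mod 373 = 306 (at t = 12), with q = -2519.

306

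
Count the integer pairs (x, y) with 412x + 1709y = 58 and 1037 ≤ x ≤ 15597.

9

gcd(1709, 412):
  1709 = 4*412 + 61
  412 = 6*61 + 46
  61 = 1*46 + 15
  46 = 3*15 + 1
  15 = 15*1
so gcd(1709, 412) = 1.
Back-substitute for Bézout coefficients:
  1 = 46 - 3*15
  ... = 412*(112) + 1709*(-27)
Scale by 58: particular solution (6496, -1566); reduce x mod 1709: (1369, -330).
General solution: x = 1369 + 1709t, y = -330 - 412t for integer t.
1037 ≤ 1369 + 1709t ≤ 15597 gives t ∈ [0, 8], which is 9 values.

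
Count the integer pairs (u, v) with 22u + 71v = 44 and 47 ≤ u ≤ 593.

gcd(71, 22) = 1  (71 = 3·22 + 5, 22 = 4·5 + 2, 5 = 2·2 + 1, 2 = 2·1).
Back-substituting, 22·(-29) + 71·(9) = 1.
Scale by 44: particular solution (-1276, 396); reduce u mod 71: (2, 0).
General solution: u = 2 + 71t, v = 0 - 22t for integer t.
47 ≤ 2 + 71t ≤ 593 gives t ∈ [1, 8], which is 8 values.

8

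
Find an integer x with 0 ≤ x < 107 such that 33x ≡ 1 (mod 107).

gcd(107, 33):
  107 = 3×33 + 8
  33 = 4×8 + 1
  8 = 8×1
so gcd(107, 33) = 1.
Back-substitute for Bézout coefficients:
  1 = 33 - 4×8
  ... = 33×(13) + 107×(-4)
So 33×13 ≡ 1 (mod 107), and 13 mod 107 = 13.

13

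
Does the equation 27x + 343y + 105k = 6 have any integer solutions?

gcd(343, 27) = 1  (343 = 12*27 + 19, 27 = 1*19 + 8, 19 = 2*8 + 3, 8 = 2*3 + 2, 3 = 1*2 + 1, 2 = 2*1).
gcd(1, 105) = 1.
1 divides 6, so integer solutions exist.

yes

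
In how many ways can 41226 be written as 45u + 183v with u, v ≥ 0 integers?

gcd(183, 45) = 3  (183 = 4*45 + 3, 45 = 15*3).
Back-substituting, 45*(-4) + 183*(1) = 3.
Scale by 13742: one solution is (-54968, 13742). Reduce u mod 61: (54, 212).
General: u = 54 + 61t, v = 212 - 15t.
u ≥ 0 ⇒ t ≥ 0; v ≥ 0 ⇒ t ≤ 14. So t ∈ [0, 14]: 15 solutions.

15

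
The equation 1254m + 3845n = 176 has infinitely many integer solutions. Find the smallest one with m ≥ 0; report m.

gcd(3845, 1254) = 1  (3845 = 3*1254 + 83, 1254 = 15*83 + 9, 83 = 9*9 + 2, 9 = 4*2 + 1, 2 = 2*1).
1 divides 176, so solutions exist.
Back-substituting, 1254*(1714) + 3845*(-559) = 1.
Scale by 176/1 = 176: (m₀, n₀) = (301664, -98384).
General solution: m = 301664 + 3845t, n = -98384 - 1254t for integer t.
m ≥ 0: smallest is 301664 mod 3845 = 1754 (at t = -78), with n = -572.

1754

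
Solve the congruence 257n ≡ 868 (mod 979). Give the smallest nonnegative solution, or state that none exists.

gcd(979, 257):
  979 = 3×257 + 208
  257 = 1×208 + 49
  208 = 4×49 + 12
  49 = 4×12 + 1
  12 = 12×1
so gcd(979, 257) = 1.
1 divides 868, so solutions exist.
Back-substitute for Bézout coefficients:
  1 = 49 - 4×12
  ... = 257×(80) + 979×(-21)
So 257×(80) ≡ 1 (mod 979); multiply by 868: n ≡ 69440 (mod 979).
Smallest nonnegative: n = 69440 mod 979 = 910.

910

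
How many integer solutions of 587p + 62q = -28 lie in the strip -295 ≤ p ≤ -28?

4

gcd(587, 62) = 1.
By Bézout, 587×(15) + 62×(-142) = 1.
Particular solution: (14, -133).
General solution: p = 14 + 62t, q = -133 - 587t for integer t.
-295 ≤ 14 + 62t ≤ -28 gives t ∈ [-4, -1], which is 4 values.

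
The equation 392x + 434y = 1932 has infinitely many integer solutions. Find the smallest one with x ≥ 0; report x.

gcd(434, 392):
  434 = 1×392 + 42
  392 = 9×42 + 14
  42 = 3×14
so gcd(434, 392) = 14.
14 divides 1932, so solutions exist.
Back-substitute for Bézout coefficients:
  14 = 392 - 9×42
  ... = 392×(10) + 434×(-9)
Scale by 1932/14 = 138: (x₀, y₀) = (1380, -1242).
General solution: x = 1380 + 31t, y = -1242 - 28t for integer t.
x ≥ 0: smallest is 1380 mod 31 = 16 (at t = -44), with y = -10.

16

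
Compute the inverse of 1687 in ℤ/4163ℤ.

gcd(4163, 1687) = 1  (4163 = 2×1687 + 789, 1687 = 2×789 + 109, 789 = 7×109 + 26, 109 = 4×26 + 5, 26 = 5×5 + 1, 5 = 5×1).
Back-substituting, 1687×(-802) + 4163×(325) = 1.
So 1687×-802 ≡ 1 (mod 4163), and -802 mod 4163 = 3361.

3361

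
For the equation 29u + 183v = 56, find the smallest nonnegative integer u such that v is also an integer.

166

gcd(183, 29) = 1  (183 = 6×29 + 9, 29 = 3×9 + 2, 9 = 4×2 + 1, 2 = 2×1).
1 divides 56, so solutions exist.
Back-substituting, 29×(-82) + 183×(13) = 1.
Scale by 56/1 = 56: (u₀, v₀) = (-4592, 728).
General solution: u = -4592 + 183t, v = 728 - 29t for integer t.
u ≥ 0: smallest is -4592 mod 183 = 166 (at t = 26), with v = -26.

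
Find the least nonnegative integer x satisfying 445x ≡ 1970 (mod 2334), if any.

188

gcd(2334, 445):
  2334 = 5*445 + 109
  445 = 4*109 + 9
  109 = 12*9 + 1
  9 = 9*1
so gcd(2334, 445) = 1.
1 divides 1970, so solutions exist.
Back-substitute for Bézout coefficients:
  1 = 109 - 12*9
  ... = 445*(-257) + 2334*(49)
So 445*(-257) ≡ 1 (mod 2334); multiply by 1970: x ≡ -506290 (mod 2334).
Smallest nonnegative: x = -506290 mod 2334 = 188.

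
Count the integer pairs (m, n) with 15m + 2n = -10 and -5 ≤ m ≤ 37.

gcd(15, 2) = 1.
By Bézout, 15*(1) + 2*(-7) = 1.
Particular solution: (0, -5).
General solution: m = 0 + 2t, n = -5 - 15t for integer t.
-5 ≤ 0 + 2t ≤ 37 gives t ∈ [-2, 18], which is 21 values.

21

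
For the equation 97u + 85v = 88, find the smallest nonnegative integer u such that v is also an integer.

64

gcd(97, 85) = 1  (97 = 1×85 + 12, 85 = 7×12 + 1, 12 = 12×1).
1 divides 88, so solutions exist.
Back-substituting, 97×(-7) + 85×(8) = 1.
Scale by 88/1 = 88: (u₀, v₀) = (-616, 704).
General solution: u = -616 + 85t, v = 704 - 97t for integer t.
u ≥ 0: smallest is -616 mod 85 = 64 (at t = 8), with v = -72.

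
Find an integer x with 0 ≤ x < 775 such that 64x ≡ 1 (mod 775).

gcd(775, 64) = 1.
By Bézout, 64·(109) + 775·(-9) = 1.
So 64·109 ≡ 1 (mod 775), and 109 mod 775 = 109.

109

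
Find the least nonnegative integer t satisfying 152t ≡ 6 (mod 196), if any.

gcd(196, 152) = 4  (196 = 1×152 + 44, 152 = 3×44 + 20, 44 = 2×20 + 4, 20 = 5×4).
4 does not divide 6, so the congruence has no solution.

no solution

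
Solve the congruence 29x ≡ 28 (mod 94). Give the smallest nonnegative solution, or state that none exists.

gcd(94, 29) = 1  (94 = 3×29 + 7, 29 = 4×7 + 1, 7 = 7×1).
1 divides 28, so solutions exist.
Back-substituting, 29×(13) + 94×(-4) = 1.
So 29×(13) ≡ 1 (mod 94); multiply by 28: x ≡ 364 (mod 94).
Smallest nonnegative: x = 364 mod 94 = 82.

82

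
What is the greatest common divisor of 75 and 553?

1

gcd(553, 75):
  553 = 7×75 + 28
  75 = 2×28 + 19
  28 = 1×19 + 9
  19 = 2×9 + 1
  9 = 9×1
so gcd(553, 75) = 1.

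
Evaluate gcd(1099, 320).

gcd(1099, 320) = 1  (1099 = 3·320 + 139, 320 = 2·139 + 42, 139 = 3·42 + 13, 42 = 3·13 + 3, 13 = 4·3 + 1, 3 = 3·1).

1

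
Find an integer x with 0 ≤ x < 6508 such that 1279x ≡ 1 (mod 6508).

1267

gcd(6508, 1279) = 1  (6508 = 5·1279 + 113, 1279 = 11·113 + 36, 113 = 3·36 + 5, 36 = 7·5 + 1, 5 = 5·1).
Back-substituting, 1279·(1267) + 6508·(-249) = 1.
So 1279·1267 ≡ 1 (mod 6508), and 1267 mod 6508 = 1267.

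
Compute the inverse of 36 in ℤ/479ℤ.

173

gcd(479, 36) = 1.
By Bézout, 36·(173) + 479·(-13) = 1.
So 36·173 ≡ 1 (mod 479), and 173 mod 479 = 173.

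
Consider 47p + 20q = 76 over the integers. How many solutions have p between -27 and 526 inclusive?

gcd(47, 20):
  47 = 2·20 + 7
  20 = 2·7 + 6
  7 = 1·6 + 1
  6 = 6·1
so gcd(47, 20) = 1.
Back-substitute for Bézout coefficients:
  1 = 7 - 1·6
  ... = 47·(3) + 20·(-7)
Scale by 76: particular solution (228, -532); reduce p mod 20: (8, -15).
General solution: p = 8 + 20t, q = -15 - 47t for integer t.
-27 ≤ 8 + 20t ≤ 526 gives t ∈ [-1, 25], which is 27 values.

27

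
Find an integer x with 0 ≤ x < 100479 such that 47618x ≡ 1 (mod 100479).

80663

gcd(100479, 47618) = 1  (100479 = 2·47618 + 5243, 47618 = 9·5243 + 431, 5243 = 12·431 + 71, 431 = 6·71 + 5, 71 = 14·5 + 1, 5 = 5·1).
Back-substituting, 47618·(-19816) + 100479·(9391) = 1.
So 47618·-19816 ≡ 1 (mod 100479), and -19816 mod 100479 = 80663.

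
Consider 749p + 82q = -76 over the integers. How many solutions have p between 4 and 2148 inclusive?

gcd(749, 82) = 1.
By Bézout, 749·(15) + 82·(-137) = 1.
Particular solution: (8, -74).
General solution: p = 8 + 82t, q = -74 - 749t for integer t.
4 ≤ 8 + 82t ≤ 2148 gives t ∈ [0, 26], which is 27 values.

27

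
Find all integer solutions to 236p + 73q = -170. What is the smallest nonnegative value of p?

gcd(236, 73):
  236 = 3·73 + 17
  73 = 4·17 + 5
  17 = 3·5 + 2
  5 = 2·2 + 1
  2 = 2·1
so gcd(236, 73) = 1.
1 divides -170, so solutions exist.
Back-substitute for Bézout coefficients:
  1 = 5 - 2·2
  ... = 236·(-30) + 73·(97)
Scale by -170/1 = -170: (p₀, q₀) = (5100, -16490).
General solution: p = 5100 + 73t, q = -16490 - 236t for integer t.
p ≥ 0: smallest is 5100 mod 73 = 63 (at t = -69), with q = -206.

63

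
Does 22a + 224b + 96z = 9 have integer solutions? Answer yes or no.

no

gcd(224, 22):
  224 = 10×22 + 4
  22 = 5×4 + 2
  4 = 2×2
so gcd(224, 22) = 2.
gcd(2, 96) = 2.
2 does not divide 9 (remainder 1), so no integer solutions.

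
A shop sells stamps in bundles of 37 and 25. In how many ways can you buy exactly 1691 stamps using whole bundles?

2

Need nonnegative integers with 37j + 25k = 1691.
gcd(37, 25) = 1, and 37·(-2) + 25·(3) = 1.
So (j₀, k₀) = (-3382, 5073); general j = -3382 + 25t, k = 5073 - 37t.
j ≥ 0 ⇒ t ≥ 136; k ≥ 0 ⇒ t ≤ 137. That's 2 values of t.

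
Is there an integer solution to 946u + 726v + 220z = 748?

yes

gcd(946, 726) = 22  (946 = 1·726 + 220, 726 = 3·220 + 66, 220 = 3·66 + 22, 66 = 3·22).
gcd(22, 220) = 22.
22 divides 748, so integer solutions exist.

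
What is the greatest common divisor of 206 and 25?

1

gcd(206, 25):
  206 = 8×25 + 6
  25 = 4×6 + 1
  6 = 6×1
so gcd(206, 25) = 1.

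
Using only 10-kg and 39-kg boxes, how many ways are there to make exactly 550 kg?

Need nonnegative integers with 10j + 39k = 550.
gcd(10, 39) = 1, and 10·(4) + 39·(-1) = 1.
So (j₀, k₀) = (2200, -550); general j = 2200 + 39t, k = -550 - 10t.
j ≥ 0 ⇒ t ≥ -56; k ≥ 0 ⇒ t ≤ -55. That's 2 values of t.

2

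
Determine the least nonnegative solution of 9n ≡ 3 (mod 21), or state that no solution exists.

5

gcd(21, 9) = 3.
3 divides 3, so solutions exist.
By Bézout, 9×(-2) + 21×(1) = 3.
So 9×(-2) ≡ 3 (mod 21); multiply by 1: n ≡ -2 (mod 7).
Smallest nonnegative: n = -2 mod 7 = 5.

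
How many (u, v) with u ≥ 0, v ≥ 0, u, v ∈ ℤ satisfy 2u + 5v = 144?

gcd(5, 2) = 1  (5 = 2·2 + 1, 2 = 2·1).
Back-substituting, 2·(-2) + 5·(1) = 1.
Scale by 144: one solution is (-288, 144). Reduce u mod 5: (2, 28).
General: u = 2 + 5t, v = 28 - 2t.
u ≥ 0 ⇒ t ≥ 0; v ≥ 0 ⇒ t ≤ 14. So t ∈ [0, 14]: 15 solutions.

15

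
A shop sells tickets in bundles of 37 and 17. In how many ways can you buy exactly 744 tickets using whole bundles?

Need nonnegative integers with 37j + 17k = 744.
gcd(37, 17) = 1, and 37·(6) + 17·(-13) = 1.
So (j₀, k₀) = (4464, -9672); general j = 4464 + 17t, k = -9672 - 37t.
j ≥ 0 ⇒ t ≥ -262; k ≥ 0 ⇒ t ≤ -262. That's 1 value of t.

1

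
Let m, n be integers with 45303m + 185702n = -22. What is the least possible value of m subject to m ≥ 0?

75108

gcd(185702, 45303):
  185702 = 4·45303 + 4490
  45303 = 10·4490 + 403
  4490 = 11·403 + 57
  403 = 7·57 + 4
  57 = 14·4 + 1
  4 = 4·1
so gcd(185702, 45303) = 1.
1 divides -22, so solutions exist.
Back-substitute for Bézout coefficients:
  1 = 57 - 14·4
  ... = 45303·(-45619) + 185702·(11129)
Scale by -22/1 = -22: (m₀, n₀) = (1003618, -244838).
General solution: m = 1003618 + 185702t, n = -244838 - 45303t for integer t.
m ≥ 0: smallest is 1003618 mod 185702 = 75108 (at t = -5), with n = -18323.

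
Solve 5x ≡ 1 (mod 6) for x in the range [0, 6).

5

gcd(6, 5) = 1.
By Bézout, 5×(-1) + 6×(1) = 1.
So 5×-1 ≡ 1 (mod 6), and -1 mod 6 = 5.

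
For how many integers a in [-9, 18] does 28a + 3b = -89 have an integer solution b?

gcd(28, 3):
  28 = 9*3 + 1
  3 = 3*1
so gcd(28, 3) = 1.
Back-substitute for Bézout coefficients:
  1 = 28 - 9*3
  ... = 28*(1) + 3*(-9)
Scale by -89: particular solution (-89, 801); reduce a mod 3: (1, -39).
General solution: a = 1 + 3t, b = -39 - 28t for integer t.
-9 ≤ 1 + 3t ≤ 18 gives t ∈ [-3, 5], which is 9 values.

9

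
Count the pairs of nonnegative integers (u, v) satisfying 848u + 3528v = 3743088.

gcd(3528, 848):
  3528 = 4·848 + 136
  848 = 6·136 + 32
  136 = 4·32 + 8
  32 = 4·8
so gcd(3528, 848) = 8.
Back-substitute for Bézout coefficients:
  8 = 136 - 4·32
  ... = 848·(-104) + 3528·(25)
Scale by 467886: one solution is (-48660144, 11697150). Reduce u mod 441: (237, 1004).
General: u = 237 + 441t, v = 1004 - 106t.
u ≥ 0 ⇒ t ≥ 0; v ≥ 0 ⇒ t ≤ 9. So t ∈ [0, 9]: 10 solutions.

10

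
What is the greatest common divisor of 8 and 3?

gcd(8, 3):
  8 = 2×3 + 2
  3 = 1×2 + 1
  2 = 2×1
so gcd(8, 3) = 1.

1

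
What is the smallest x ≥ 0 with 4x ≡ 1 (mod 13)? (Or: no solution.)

gcd(13, 4) = 1.
1 divides 1, so solutions exist.
By Bézout, 4*(-3) + 13*(1) = 1.
So 4*(-3) ≡ 1 (mod 13); multiply by 1: x ≡ -3 (mod 13).
Smallest nonnegative: x = -3 mod 13 = 10.

10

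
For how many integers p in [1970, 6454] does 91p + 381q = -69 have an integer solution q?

12

gcd(381, 91) = 1  (381 = 4·91 + 17, 91 = 5·17 + 6, 17 = 2·6 + 5, 6 = 1·5 + 1, 5 = 5·1).
Back-substituting, 91·(67) + 381·(-16) = 1.
Scale by -69: particular solution (-4623, 1104); reduce p mod 381: (330, -79).
General solution: p = 330 + 381t, q = -79 - 91t for integer t.
1970 ≤ 330 + 381t ≤ 6454 gives t ∈ [5, 16], which is 12 values.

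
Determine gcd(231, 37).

gcd(231, 37):
  231 = 6*37 + 9
  37 = 4*9 + 1
  9 = 9*1
so gcd(231, 37) = 1.

1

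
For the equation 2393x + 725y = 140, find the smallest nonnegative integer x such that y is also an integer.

gcd(2393, 725) = 1  (2393 = 3·725 + 218, 725 = 3·218 + 71, 218 = 3·71 + 5, 71 = 14·5 + 1, 5 = 5·1).
1 divides 140, so solutions exist.
Back-substituting, 2393·(-143) + 725·(472) = 1.
Scale by 140/1 = 140: (x₀, y₀) = (-20020, 66080).
General solution: x = -20020 + 725t, y = 66080 - 2393t for integer t.
x ≥ 0: smallest is -20020 mod 725 = 280 (at t = 28), with y = -924.

280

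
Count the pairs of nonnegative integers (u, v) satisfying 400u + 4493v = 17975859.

10

gcd(4493, 400) = 1.
By Bézout, 400*(483) + 4493*(-43) = 1.
One solution: (3795, 3663).
General: u = 3795 + 4493t, v = 3663 - 400t.
u ≥ 0 ⇒ t ≥ 0; v ≥ 0 ⇒ t ≤ 9. So t ∈ [0, 9]: 10 solutions.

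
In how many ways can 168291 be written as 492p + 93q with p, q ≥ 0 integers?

11

gcd(492, 93) = 3  (492 = 5*93 + 27, 93 = 3*27 + 12, 27 = 2*12 + 3, 12 = 4*3).
Back-substituting, 492*(7) + 93*(-37) = 3.
Scale by 56097: one solution is (392679, -2075589). Reduce p mod 31: (2, 1799).
General: p = 2 + 31t, q = 1799 - 164t.
p ≥ 0 ⇒ t ≥ 0; q ≥ 0 ⇒ t ≤ 10. So t ∈ [0, 10]: 11 solutions.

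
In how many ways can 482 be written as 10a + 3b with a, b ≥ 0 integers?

16

gcd(10, 3):
  10 = 3×3 + 1
  3 = 3×1
so gcd(10, 3) = 1.
Back-substitute for Bézout coefficients:
  1 = 10 - 3×3
  ... = 10×(1) + 3×(-3)
Scale by 482: one solution is (482, -1446). Reduce a mod 3: (2, 154).
General: a = 2 + 3t, b = 154 - 10t.
a ≥ 0 ⇒ t ≥ 0; b ≥ 0 ⇒ t ≤ 15. So t ∈ [0, 15]: 16 solutions.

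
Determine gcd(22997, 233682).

29

gcd(233682, 22997) = 29  (233682 = 10·22997 + 3712, 22997 = 6·3712 + 725, 3712 = 5·725 + 87, 725 = 8·87 + 29, 87 = 3·29).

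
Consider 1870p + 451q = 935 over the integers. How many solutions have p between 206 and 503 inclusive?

7

gcd(1870, 451) = 11.
By Bézout, 1870*(7) + 451*(-29) = 11.
Particular solution: (21, -85).
General solution: p = 21 + 41t, q = -85 - 170t for integer t.
206 ≤ 21 + 41t ≤ 503 gives t ∈ [5, 11], which is 7 values.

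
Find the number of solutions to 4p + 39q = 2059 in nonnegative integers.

13

gcd(39, 4):
  39 = 9*4 + 3
  4 = 1*3 + 1
  3 = 3*1
so gcd(39, 4) = 1.
Back-substitute for Bézout coefficients:
  1 = 4 - 1*3
  ... = 4*(10) + 39*(-1)
Scale by 2059: one solution is (20590, -2059). Reduce p mod 39: (37, 49).
General: p = 37 + 39t, q = 49 - 4t.
p ≥ 0 ⇒ t ≥ 0; q ≥ 0 ⇒ t ≤ 12. So t ∈ [0, 12]: 13 solutions.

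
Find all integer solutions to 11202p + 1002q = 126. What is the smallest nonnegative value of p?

151

gcd(11202, 1002):
  11202 = 11*1002 + 180
  1002 = 5*180 + 102
  180 = 1*102 + 78
  102 = 1*78 + 24
  78 = 3*24 + 6
  24 = 4*6
so gcd(11202, 1002) = 6.
6 divides 126, so solutions exist.
Back-substitute for Bézout coefficients:
  6 = 78 - 3*24
  ... = 11202*(39) + 1002*(-436)
Scale by 126/6 = 21: (p₀, q₀) = (819, -9156).
General solution: p = 819 + 167t, q = -9156 - 1867t for integer t.
p ≥ 0: smallest is 819 mod 167 = 151 (at t = -4), with q = -1688.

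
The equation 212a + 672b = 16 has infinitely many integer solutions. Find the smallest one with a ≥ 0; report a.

gcd(672, 212):
  672 = 3*212 + 36
  212 = 5*36 + 32
  36 = 1*32 + 4
  32 = 8*4
so gcd(672, 212) = 4.
4 divides 16, so solutions exist.
Back-substitute for Bézout coefficients:
  4 = 36 - 1*32
  ... = 212*(-19) + 672*(6)
Scale by 16/4 = 4: (a₀, b₀) = (-76, 24).
General solution: a = -76 + 168t, b = 24 - 53t for integer t.
a ≥ 0: smallest is -76 mod 168 = 92 (at t = 1), with b = -29.

92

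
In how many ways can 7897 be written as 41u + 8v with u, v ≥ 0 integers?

gcd(41, 8) = 1.
By Bézout, 41×(1) + 8×(-5) = 1.
One solution: (1, 982).
General: u = 1 + 8t, v = 982 - 41t.
u ≥ 0 ⇒ t ≥ 0; v ≥ 0 ⇒ t ≤ 23. So t ∈ [0, 23]: 24 solutions.

24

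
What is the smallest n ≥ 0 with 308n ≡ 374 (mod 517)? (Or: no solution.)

gcd(517, 308) = 11  (517 = 1·308 + 209, 308 = 1·209 + 99, 209 = 2·99 + 11, 99 = 9·11).
11 divides 374, so solutions exist.
Back-substituting, 308·(-5) + 517·(3) = 11.
So 308·(-5) ≡ 11 (mod 517); multiply by 34: n ≡ -170 (mod 47).
Smallest nonnegative: n = -170 mod 47 = 18.

18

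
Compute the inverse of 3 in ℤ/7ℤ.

gcd(7, 3) = 1  (7 = 2×3 + 1, 3 = 3×1).
Back-substituting, 3×(-2) + 7×(1) = 1.
So 3×-2 ≡ 1 (mod 7), and -2 mod 7 = 5.

5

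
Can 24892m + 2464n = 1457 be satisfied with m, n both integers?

no

gcd(24892, 2464) = 28  (24892 = 10·2464 + 252, 2464 = 9·252 + 196, 252 = 1·196 + 56, 196 = 3·56 + 28, 56 = 2·28).
28 does not divide 1457 (remainder 1), so no integer solutions.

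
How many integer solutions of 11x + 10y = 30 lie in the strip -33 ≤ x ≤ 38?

7

gcd(11, 10) = 1.
By Bézout, 11*(1) + 10*(-1) = 1.
Particular solution: (0, 3).
General solution: x = 0 + 10t, y = 3 - 11t for integer t.
-33 ≤ 0 + 10t ≤ 38 gives t ∈ [-3, 3], which is 7 values.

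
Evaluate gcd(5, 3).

1

gcd(5, 3):
  5 = 1·3 + 2
  3 = 1·2 + 1
  2 = 2·1
so gcd(5, 3) = 1.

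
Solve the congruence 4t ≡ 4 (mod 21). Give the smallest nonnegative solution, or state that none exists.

gcd(21, 4) = 1.
1 divides 4, so solutions exist.
By Bézout, 4·(-5) + 21·(1) = 1.
So 4·(-5) ≡ 1 (mod 21); multiply by 4: t ≡ -20 (mod 21).
Smallest nonnegative: t = -20 mod 21 = 1.

1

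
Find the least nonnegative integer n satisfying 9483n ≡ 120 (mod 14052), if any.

612

gcd(14052, 9483) = 3.
3 divides 120, so solutions exist.
By Bézout, 9483*(-1507) + 14052*(1017) = 3.
So 9483*(-1507) ≡ 3 (mod 14052); multiply by 40: n ≡ -60280 (mod 4684).
Smallest nonnegative: n = -60280 mod 4684 = 612.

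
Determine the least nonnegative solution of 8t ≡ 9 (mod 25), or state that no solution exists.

gcd(25, 8):
  25 = 3*8 + 1
  8 = 8*1
so gcd(25, 8) = 1.
1 divides 9, so solutions exist.
Back-substitute for Bézout coefficients:
  1 = 25 - 3*8
  ... = 8*(-3) + 25*(1)
So 8*(-3) ≡ 1 (mod 25); multiply by 9: t ≡ -27 (mod 25).
Smallest nonnegative: t = -27 mod 25 = 23.

23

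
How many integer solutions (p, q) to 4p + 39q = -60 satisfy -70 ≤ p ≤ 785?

22

gcd(39, 4) = 1  (39 = 9·4 + 3, 4 = 1·3 + 1, 3 = 3·1).
Back-substituting, 4·(10) + 39·(-1) = 1.
Scale by -60: particular solution (-600, 60); reduce p mod 39: (24, -4).
General solution: p = 24 + 39t, q = -4 - 4t for integer t.
-70 ≤ 24 + 39t ≤ 785 gives t ∈ [-2, 19], which is 22 values.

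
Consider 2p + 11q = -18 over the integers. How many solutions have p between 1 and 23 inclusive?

2

gcd(11, 2) = 1.
By Bézout, 2·(-5) + 11·(1) = 1.
Particular solution: (2, -2).
General solution: p = 2 + 11t, q = -2 - 2t for integer t.
1 ≤ 2 + 11t ≤ 23 gives t ∈ [0, 1], which is 2 values.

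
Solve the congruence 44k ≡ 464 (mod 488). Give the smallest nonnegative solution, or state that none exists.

66

gcd(488, 44):
  488 = 11×44 + 4
  44 = 11×4
so gcd(488, 44) = 4.
4 divides 464, so solutions exist.
Back-substitute for Bézout coefficients:
  4 = 488 - 11×44
  ... = 44×(-11) + 488×(1)
So 44×(-11) ≡ 4 (mod 488); multiply by 116: k ≡ -1276 (mod 122).
Smallest nonnegative: k = -1276 mod 122 = 66.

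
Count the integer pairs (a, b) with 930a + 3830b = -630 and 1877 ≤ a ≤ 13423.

gcd(3830, 930):
  3830 = 4×930 + 110
  930 = 8×110 + 50
  110 = 2×50 + 10
  50 = 5×10
so gcd(3830, 930) = 10.
Back-substitute for Bézout coefficients:
  10 = 110 - 2×50
  ... = 930×(-70) + 3830×(17)
Scale by -63: particular solution (4410, -1071); reduce a mod 383: (197, -48).
General solution: a = 197 + 383t, b = -48 - 93t for integer t.
1877 ≤ 197 + 383t ≤ 13423 gives t ∈ [5, 34], which is 30 values.

30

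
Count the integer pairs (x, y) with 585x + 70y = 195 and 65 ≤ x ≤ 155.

6

gcd(585, 70):
  585 = 8*70 + 25
  70 = 2*25 + 20
  25 = 1*20 + 5
  20 = 4*5
so gcd(585, 70) = 5.
Back-substitute for Bézout coefficients:
  5 = 25 - 1*20
  ... = 585*(3) + 70*(-25)
Scale by 39: particular solution (117, -975); reduce x mod 14: (5, -39).
General solution: x = 5 + 14t, y = -39 - 117t for integer t.
65 ≤ 5 + 14t ≤ 155 gives t ∈ [5, 10], which is 6 values.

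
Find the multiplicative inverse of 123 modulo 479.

gcd(479, 123) = 1.
By Bézout, 123×(74) + 479×(-19) = 1.
So 123×74 ≡ 1 (mod 479), and 74 mod 479 = 74.

74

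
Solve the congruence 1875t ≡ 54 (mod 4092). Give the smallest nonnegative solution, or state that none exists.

gcd(4092, 1875) = 3  (4092 = 2×1875 + 342, 1875 = 5×342 + 165, 342 = 2×165 + 12, 165 = 13×12 + 9, 12 = 1×9 + 3, 9 = 3×3).
3 divides 54, so solutions exist.
Back-substituting, 1875×(-347) + 4092×(159) = 3.
So 1875×(-347) ≡ 3 (mod 4092); multiply by 18: t ≡ -6246 (mod 1364).
Smallest nonnegative: t = -6246 mod 1364 = 574.

574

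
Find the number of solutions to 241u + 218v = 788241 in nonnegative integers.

15

gcd(241, 218) = 1  (241 = 1*218 + 23, 218 = 9*23 + 11, 23 = 2*11 + 1, 11 = 11*1).
Back-substituting, 241*(19) + 218*(-21) = 1.
Scale by 788241: one solution is (14976579, -16553061). Reduce u mod 218: (197, 3398).
General: u = 197 + 218t, v = 3398 - 241t.
u ≥ 0 ⇒ t ≥ 0; v ≥ 0 ⇒ t ≤ 14. So t ∈ [0, 14]: 15 solutions.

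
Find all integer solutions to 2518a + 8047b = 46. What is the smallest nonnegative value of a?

2595

gcd(8047, 2518) = 1.
1 divides 46, so solutions exist.
By Bézout, 2518·(-1518) + 8047·(475) = 1.
Scale by 46/1 = 46: (a₀, b₀) = (-69828, 21850).
General solution: a = -69828 + 8047t, b = 21850 - 2518t for integer t.
a ≥ 0: smallest is -69828 mod 8047 = 2595 (at t = 9), with b = -812.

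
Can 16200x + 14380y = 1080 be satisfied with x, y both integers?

yes

gcd(16200, 14380) = 20  (16200 = 1*14380 + 1820, 14380 = 7*1820 + 1640, 1820 = 1*1640 + 180, 1640 = 9*180 + 20, 180 = 9*20).
20 divides 1080, so integer solutions exist.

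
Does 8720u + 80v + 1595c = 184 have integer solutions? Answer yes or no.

gcd(8720, 80) = 80.
gcd(80, 1595) = 5.
5 does not divide 184 (remainder 4), so no integer solutions.

no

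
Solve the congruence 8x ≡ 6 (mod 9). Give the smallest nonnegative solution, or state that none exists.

gcd(9, 8) = 1.
1 divides 6, so solutions exist.
By Bézout, 8·(-1) + 9·(1) = 1.
So 8·(-1) ≡ 1 (mod 9); multiply by 6: x ≡ -6 (mod 9).
Smallest nonnegative: x = -6 mod 9 = 3.

3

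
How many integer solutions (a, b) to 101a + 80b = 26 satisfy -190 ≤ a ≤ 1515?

gcd(101, 80) = 1  (101 = 1*80 + 21, 80 = 3*21 + 17, 21 = 1*17 + 4, 17 = 4*4 + 1, 4 = 4*1).
Back-substituting, 101*(-19) + 80*(24) = 1.
Scale by 26: particular solution (-494, 624); reduce a mod 80: (66, -83).
General solution: a = 66 + 80t, b = -83 - 101t for integer t.
-190 ≤ 66 + 80t ≤ 1515 gives t ∈ [-3, 18], which is 22 values.

22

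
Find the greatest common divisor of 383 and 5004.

1

gcd(5004, 383):
  5004 = 13×383 + 25
  383 = 15×25 + 8
  25 = 3×8 + 1
  8 = 8×1
so gcd(5004, 383) = 1.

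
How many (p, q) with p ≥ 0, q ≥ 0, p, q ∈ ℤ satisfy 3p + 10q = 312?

11

gcd(10, 3) = 1.
By Bézout, 3×(-3) + 10×(1) = 1.
One solution: (4, 30).
General: p = 4 + 10t, q = 30 - 3t.
p ≥ 0 ⇒ t ≥ 0; q ≥ 0 ⇒ t ≤ 10. So t ∈ [0, 10]: 11 solutions.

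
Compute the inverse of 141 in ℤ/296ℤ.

gcd(296, 141) = 1.
By Bézout, 141*(21) + 296*(-10) = 1.
So 141*21 ≡ 1 (mod 296), and 21 mod 296 = 21.

21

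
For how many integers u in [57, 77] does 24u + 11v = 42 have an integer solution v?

2

gcd(24, 11) = 1.
By Bézout, 24×(-5) + 11×(11) = 1.
Particular solution: (10, -18).
General solution: u = 10 + 11t, v = -18 - 24t for integer t.
57 ≤ 10 + 11t ≤ 77 gives t ∈ [5, 6], which is 2 values.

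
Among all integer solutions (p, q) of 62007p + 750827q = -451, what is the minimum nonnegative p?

43761

gcd(750827, 62007):
  750827 = 12·62007 + 6743
  62007 = 9·6743 + 1320
  6743 = 5·1320 + 143
  1320 = 9·143 + 33
  143 = 4·33 + 11
  33 = 3·11
so gcd(750827, 62007) = 11.
11 divides -451, so solutions exist.
Back-substitute for Bézout coefficients:
  11 = 143 - 4·33
  ... = 62007·(-21045) + 750827·(1738)
Scale by -451/11 = -41: (p₀, q₀) = (862845, -71258).
General solution: p = 862845 + 68257t, q = -71258 - 5637t for integer t.
p ≥ 0: smallest is 862845 mod 68257 = 43761 (at t = -12), with q = -3614.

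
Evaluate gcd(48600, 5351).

1

gcd(48600, 5351):
  48600 = 9*5351 + 441
  5351 = 12*441 + 59
  441 = 7*59 + 28
  59 = 2*28 + 3
  28 = 9*3 + 1
  3 = 3*1
so gcd(48600, 5351) = 1.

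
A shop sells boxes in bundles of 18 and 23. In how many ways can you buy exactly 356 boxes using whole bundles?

Need nonnegative integers with 18j + 23k = 356.
gcd(18, 23) = 1, and 18·(9) + 23·(-7) = 1.
So (j₀, k₀) = (3204, -2492); general j = 3204 + 23t, k = -2492 - 18t.
j ≥ 0 ⇒ t ≥ -139; k ≥ 0 ⇒ t ≤ -139. That's 1 value of t.

1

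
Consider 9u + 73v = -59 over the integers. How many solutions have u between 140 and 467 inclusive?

4

gcd(73, 9) = 1  (73 = 8*9 + 1, 9 = 9*1).
Back-substituting, 9*(-8) + 73*(1) = 1.
Scale by -59: particular solution (472, -59); reduce u mod 73: (34, -5).
General solution: u = 34 + 73t, v = -5 - 9t for integer t.
140 ≤ 34 + 73t ≤ 467 gives t ∈ [2, 5], which is 4 values.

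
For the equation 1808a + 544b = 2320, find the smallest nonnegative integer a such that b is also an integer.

7

gcd(1808, 544):
  1808 = 3×544 + 176
  544 = 3×176 + 16
  176 = 11×16
so gcd(1808, 544) = 16.
16 divides 2320, so solutions exist.
Back-substitute for Bézout coefficients:
  16 = 544 - 3×176
  ... = 1808×(-3) + 544×(10)
Scale by 2320/16 = 145: (a₀, b₀) = (-435, 1450).
General solution: a = -435 + 34t, b = 1450 - 113t for integer t.
a ≥ 0: smallest is -435 mod 34 = 7 (at t = 13), with b = -19.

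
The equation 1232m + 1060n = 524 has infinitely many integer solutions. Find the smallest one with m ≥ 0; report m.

gcd(1232, 1060):
  1232 = 1·1060 + 172
  1060 = 6·172 + 28
  172 = 6·28 + 4
  28 = 7·4
so gcd(1232, 1060) = 4.
4 divides 524, so solutions exist.
Back-substitute for Bézout coefficients:
  4 = 172 - 6·28
  ... = 1232·(37) + 1060·(-43)
Scale by 524/4 = 131: (m₀, n₀) = (4847, -5633).
General solution: m = 4847 + 265t, n = -5633 - 308t for integer t.
m ≥ 0: smallest is 4847 mod 265 = 77 (at t = -18), with n = -89.

77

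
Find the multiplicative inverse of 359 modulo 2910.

gcd(2910, 359):
  2910 = 8×359 + 38
  359 = 9×38 + 17
  38 = 2×17 + 4
  17 = 4×4 + 1
  4 = 4×1
so gcd(2910, 359) = 1.
Back-substitute for Bézout coefficients:
  1 = 17 - 4×4
  ... = 359×(689) + 2910×(-85)
So 359×689 ≡ 1 (mod 2910), and 689 mod 2910 = 689.

689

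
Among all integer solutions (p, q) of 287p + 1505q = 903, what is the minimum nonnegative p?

129

gcd(1505, 287) = 7.
7 divides 903, so solutions exist.
By Bézout, 287×(21) + 1505×(-4) = 7.
Scale by 903/7 = 129: (p₀, q₀) = (2709, -516).
General solution: p = 2709 + 215t, q = -516 - 41t for integer t.
p ≥ 0: smallest is 2709 mod 215 = 129 (at t = -12), with q = -24.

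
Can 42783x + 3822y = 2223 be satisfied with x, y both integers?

gcd(42783, 3822) = 39  (42783 = 11*3822 + 741, 3822 = 5*741 + 117, 741 = 6*117 + 39, 117 = 3*39).
39 divides 2223, so integer solutions exist.

yes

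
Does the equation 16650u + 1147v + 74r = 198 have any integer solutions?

gcd(16650, 1147) = 37  (16650 = 14*1147 + 592, 1147 = 1*592 + 555, 592 = 1*555 + 37, 555 = 15*37).
gcd(37, 74) = 37.
37 does not divide 198 (remainder 13), so no integer solutions.

no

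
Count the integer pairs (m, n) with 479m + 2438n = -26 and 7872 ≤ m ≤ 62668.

gcd(2438, 479) = 1.
By Bézout, 479·(-397) + 2438·(78) = 1.
Particular solution: (570, -112).
General solution: m = 570 + 2438t, n = -112 - 479t for integer t.
7872 ≤ 570 + 2438t ≤ 62668 gives t ∈ [3, 25], which is 23 values.

23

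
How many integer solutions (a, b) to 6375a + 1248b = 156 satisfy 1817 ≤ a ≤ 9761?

gcd(6375, 1248) = 3  (6375 = 5×1248 + 135, 1248 = 9×135 + 33, 135 = 4×33 + 3, 33 = 11×3).
Back-substituting, 6375×(37) + 1248×(-189) = 3.
Scale by 52: particular solution (1924, -9828); reduce a mod 416: (260, -1328).
General solution: a = 260 + 416t, b = -1328 - 2125t for integer t.
1817 ≤ 260 + 416t ≤ 9761 gives t ∈ [4, 22], which is 19 values.

19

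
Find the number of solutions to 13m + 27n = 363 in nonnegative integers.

gcd(27, 13):
  27 = 2×13 + 1
  13 = 13×1
so gcd(27, 13) = 1.
Back-substitute for Bézout coefficients:
  1 = 27 - 2×13
  ... = 13×(-2) + 27×(1)
Scale by 363: one solution is (-726, 363). Reduce m mod 27: (3, 12).
General: m = 3 + 27t, n = 12 - 13t.
m ≥ 0 ⇒ t ≥ 0; n ≥ 0 ⇒ t ≤ 0. So t ∈ [0, 0]: 1 solution.

1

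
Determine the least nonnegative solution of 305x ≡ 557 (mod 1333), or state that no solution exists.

924

gcd(1333, 305) = 1.
1 divides 557, so solutions exist.
By Bézout, 305·(-118) + 1333·(27) = 1.
So 305·(-118) ≡ 1 (mod 1333); multiply by 557: x ≡ -65726 (mod 1333).
Smallest nonnegative: x = -65726 mod 1333 = 924.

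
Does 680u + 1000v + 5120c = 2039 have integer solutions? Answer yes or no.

no

gcd(1000, 680) = 40  (1000 = 1*680 + 320, 680 = 2*320 + 40, 320 = 8*40).
gcd(40, 5120) = 40.
40 does not divide 2039 (remainder 39), so no integer solutions.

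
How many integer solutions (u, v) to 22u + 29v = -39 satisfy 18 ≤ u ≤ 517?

18

gcd(29, 22) = 1  (29 = 1*22 + 7, 22 = 3*7 + 1, 7 = 7*1).
Back-substituting, 22*(4) + 29*(-3) = 1.
Scale by -39: particular solution (-156, 117); reduce u mod 29: (18, -15).
General solution: u = 18 + 29t, v = -15 - 22t for integer t.
18 ≤ 18 + 29t ≤ 517 gives t ∈ [0, 17], which is 18 values.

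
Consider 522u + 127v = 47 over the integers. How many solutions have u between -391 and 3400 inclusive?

gcd(522, 127) = 1.
By Bézout, 522×(-9) + 127×(37) = 1.
Particular solution: (85, -349).
General solution: u = 85 + 127t, v = -349 - 522t for integer t.
-391 ≤ 85 + 127t ≤ 3400 gives t ∈ [-3, 26], which is 30 values.

30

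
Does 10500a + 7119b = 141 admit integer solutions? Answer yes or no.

no

gcd(10500, 7119) = 21  (10500 = 1·7119 + 3381, 7119 = 2·3381 + 357, 3381 = 9·357 + 168, 357 = 2·168 + 21, 168 = 8·21).
21 does not divide 141 (remainder 15), so no integer solutions.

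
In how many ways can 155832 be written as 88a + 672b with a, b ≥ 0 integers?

gcd(672, 88) = 8  (672 = 7·88 + 56, 88 = 1·56 + 32, 56 = 1·32 + 24, 32 = 1·24 + 8, 24 = 3·8).
Back-substituting, 88·(23) + 672·(-3) = 8.
Scale by 19479: one solution is (448017, -58437). Reduce a mod 84: (45, 226).
General: a = 45 + 84t, b = 226 - 11t.
a ≥ 0 ⇒ t ≥ 0; b ≥ 0 ⇒ t ≤ 20. So t ∈ [0, 20]: 21 solutions.

21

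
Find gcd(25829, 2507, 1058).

23

gcd(25829, 2507) = 23.
gcd(23, 1058) = 23.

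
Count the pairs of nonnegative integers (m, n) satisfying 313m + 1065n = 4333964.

gcd(1065, 313):
  1065 = 3·313 + 126
  313 = 2·126 + 61
  126 = 2·61 + 4
  61 = 15·4 + 1
  4 = 4·1
so gcd(1065, 313) = 1.
Back-substitute for Bézout coefficients:
  1 = 61 - 15·4
  ... = 313·(262) + 1065·(-77)
Scale by 4333964: one solution is (1135498568, -333715228). Reduce m mod 1065: (893, 3807).
General: m = 893 + 1065t, n = 3807 - 313t.
m ≥ 0 ⇒ t ≥ 0; n ≥ 0 ⇒ t ≤ 12. So t ∈ [0, 12]: 13 solutions.

13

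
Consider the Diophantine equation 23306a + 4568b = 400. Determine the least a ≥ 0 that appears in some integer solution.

540

gcd(23306, 4568) = 2  (23306 = 5×4568 + 466, 4568 = 9×466 + 374, 466 = 1×374 + 92, 374 = 4×92 + 6, 92 = 15×6 + 2, 6 = 3×2).
2 divides 400, so solutions exist.
Back-substituting, 23306×(745) + 4568×(-3801) = 2.
Scale by 400/2 = 200: (a₀, b₀) = (149000, -760200).
General solution: a = 149000 + 2284t, b = -760200 - 11653t for integer t.
a ≥ 0: smallest is 149000 mod 2284 = 540 (at t = -65), with b = -2755.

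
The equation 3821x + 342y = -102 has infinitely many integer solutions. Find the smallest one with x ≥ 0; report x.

gcd(3821, 342):
  3821 = 11×342 + 59
  342 = 5×59 + 47
  59 = 1×47 + 12
  47 = 3×12 + 11
  12 = 1×11 + 1
  11 = 11×1
so gcd(3821, 342) = 1.
1 divides -102, so solutions exist.
Back-substitute for Bézout coefficients:
  1 = 12 - 1×11
  ... = 3821×(29) + 342×(-324)
Scale by -102/1 = -102: (x₀, y₀) = (-2958, 33048).
General solution: x = -2958 + 342t, y = 33048 - 3821t for integer t.
x ≥ 0: smallest is -2958 mod 342 = 120 (at t = 9), with y = -1341.

120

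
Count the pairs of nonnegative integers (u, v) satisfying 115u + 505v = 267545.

23

gcd(505, 115):
  505 = 4·115 + 45
  115 = 2·45 + 25
  45 = 1·25 + 20
  25 = 1·20 + 5
  20 = 4·5
so gcd(505, 115) = 5.
Back-substitute for Bézout coefficients:
  5 = 25 - 1·20
  ... = 115·(22) + 505·(-5)
Scale by 53509: one solution is (1177198, -267545). Reduce u mod 101: (43, 520).
General: u = 43 + 101t, v = 520 - 23t.
u ≥ 0 ⇒ t ≥ 0; v ≥ 0 ⇒ t ≤ 22. So t ∈ [0, 22]: 23 solutions.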